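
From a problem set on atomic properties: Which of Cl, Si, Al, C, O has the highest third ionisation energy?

O

The third ionization energy removes an electron from the +2 ion. For each element: Cl²⁺ still has 5 valence electrons; Si²⁺ still has 2 valence electrons; Al²⁺ still has 1 valence electron; C²⁺ still has 2 valence electrons; O²⁺ still has 4 valence electrons.
All are still removing valence electrons, so compare the +2 ions as you would atoms: IE_3 generally rises across a period (higher Z_eff) and falls down a group (larger shell), subject to the usual subshell exceptions.
Valence configurations: Cl²⁺ [Ne]3s²3p³, Si²⁺ [Ne]3s², Al²⁺ [Ne]3s¹, C²⁺ [He]2s², O²⁺ [He]2s²2p².
Approximate IE_3 values (kJ/mol): Cl 3822, Si 3232, Al 2745, C 4620, O 5300.
Putting it together, IE_3: Al < Si < Cl < C < O.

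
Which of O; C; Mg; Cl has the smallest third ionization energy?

Cl

Consider each +2 ion: O²⁺ still has 4 valence electrons; C²⁺ still has 2 valence electrons; Mg²⁺ is the bare [Ne] core; Cl²⁺ still has 5 valence electrons.
Breaking into a closed-shell core is much more expensive than removing a leftover valence electron — Mg has the largest IE_3 here.
Valence configurations: O²⁺ [He]2s²2p², C²⁺ [He]2s², Cl²⁺ [Ne]3s²3p³.
The numbers (kJ/mol): O 5300, C 4620, Mg 7733, Cl 3822.
Hence IE_3: Cl < C < O < Mg.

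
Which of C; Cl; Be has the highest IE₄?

Be

After 3 electrons have been removed, what remains? C³⁺ still has 1 valence electron; Cl³⁺ still has 4 valence electrons; Be³⁺ is already 1 electron into the core.
Breaking into a closed-shell core is much more expensive than removing a leftover valence electron — Be has the largest IE_4 here.
Valence configurations: C³⁺ [He]2s¹, Cl³⁺ [Ne]3s²3p².
Approximate IE_4 values (kJ/mol): C 6223, Cl 5159, Be 21007.
So the fourth ionization energies run Cl < C < Be.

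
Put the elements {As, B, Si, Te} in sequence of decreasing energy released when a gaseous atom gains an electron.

B is in period 2, group 13; Si is in period 3, group 14; As is in period 4, group 15; Te is in period 5, group 16.
Adding an electron releases more energy for atoms nearer the top right (short of the noble gases).
A diagonal step moves right (one effect) and down (the opposite effect) at once.
As > B: the two effects oppose for this pair; the across-period effect wins (78 vs 27 kJ/mol).
Si > As: period and group pull opposite ways; the down-group shift dominates (134 vs 78 kJ/mol).
Te > Si: period and group pull opposite ways; the across-period shift dominates (190 vs 134 kJ/mol).
For reference (kJ/mol): B 27, Si 134, As 78, Te 190.
So from highest to lowest: Te > Si > As > B.

Te > Si > As > B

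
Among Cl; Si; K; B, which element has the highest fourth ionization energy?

B

After 3 electrons have been removed, what remains? Cl³⁺ still has 4 valence electrons; Si³⁺ still has 1 valence electron; K³⁺ is already 2 electrons into the core; B³⁺ is the bare [He] core.
Pulling an electron out of a noble-gas core costs far more than removing a remaining valence electron, so K and B sit at the high end of IE_4.
Valence configurations: Cl³⁺ [Ne]3s²3p², Si³⁺ [Ne]3s¹.
Approximate IE_4 values (kJ/mol): Cl 5159, Si 4356, K 5877, B 25026.
Hence IE_4: Si < Cl < K < B.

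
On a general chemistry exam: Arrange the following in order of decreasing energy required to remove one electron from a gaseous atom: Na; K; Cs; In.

In > Na > K > Cs

Across a period the outer electron is held more tightly (higher IE₁); down a group it sits in a higher shell, more shielded, and comes off more easily.
Neither a single period nor a single group — weigh both effects.
K > Cs: they share group 1; the group trend gives K the larger value.
Na > K: they share group 1; the group trend gives Na the larger value.
In > Na: period and group pull opposite ways; the across-period shift dominates (558 vs 496 kJ/mol).
For reference (kJ/mol): Na 496, K 419, In 558, Cs 376.
So from highest to lowest: In > Na > K > Cs.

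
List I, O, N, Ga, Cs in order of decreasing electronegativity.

O, N, I, Ga, Cs

Smaller atoms with higher effective nuclear charge are more electronegative.
Neither a single period nor a single group — weigh both effects.
Ga > Cs: both effects reinforce here, so Ga is clearly the higher of the two.
I > Ga: the two effects oppose for this pair; the across-period effect wins (2.66 vs 1.81).
N > I: period and group pull opposite ways; the down-group shift dominates (3.04 vs 2.66).
O > N: O lies to the right of N in period 2, so the across-period effect alone puts O higher.
Tabulated electronegativity (Pauling): N 3.04, O 3.44, Ga 1.81, I 2.66, Cs 0.79.
So from highest to lowest: O > N > I > Ga > Cs.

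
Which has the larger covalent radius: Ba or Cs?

Cs

Cs is in period 6, group 1; Ba is in period 6, group 2.
Atomic radius shrinks across a period as nuclear charge pulls the same shell inward, and grows down a group as new shells are added.
All lie in period 6, so atomic radius increases right to left.
So Cs has the larger covalent radius (Cs > Ba).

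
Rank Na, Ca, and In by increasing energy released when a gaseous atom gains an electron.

Ca < In < Na

EA tends to increase across a period and decrease down a group, though the pattern is less regular than for IE or radius.
A diagonal step moves right (one effect) and down (the opposite effect) at once.
In > Ca: period and group pull opposite ways; the across-period shift dominates (29 vs 2 kJ/mol).
Na > In: the two effects oppose for this pair; the down-group effect wins (53 vs 29 kJ/mol).
Approximate values (kJ/mol): Na 53, Ca 2, In 29.
So from lowest to highest: Ca < In < Na.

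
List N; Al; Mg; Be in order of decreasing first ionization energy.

N, Be, Mg, Al

First ionization energy rises across a period (greater Z_eff holds electrons more tightly) and falls down a group (valence electrons are farther from the nucleus).
These span different periods and groups, so the two trends combine.
Mg > Al: this pair runs against the simple trend — see the exception note.
Be > Mg: Be sits above Mg in group 2, so the down-group effect alone puts Be higher.
N > Be: N lies to the right of Be in period 2, so the across-period effect alone puts N higher.
Note the exception: Mg has a higher first ionization energy than Al, contrary to the simple trend — Al's single 3p electron is easier to remove than one from Mg's filled 3s².
For reference (kJ/mol): Be 900, N 1402, Mg 738, Al 578.
So from highest to lowest: N > Be > Mg > Al.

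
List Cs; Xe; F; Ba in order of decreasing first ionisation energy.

F > Xe > Ba > Cs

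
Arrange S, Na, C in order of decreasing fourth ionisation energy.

Na > C > S

Consider each +3 ion: S³⁺ still has 3 valence electrons; Na³⁺ is already 2 electrons into the core; C³⁺ still has 1 valence electron.
Core electrons are held far more tightly than valence electrons, so Na tops the IE_4 order.
Valence configurations: S³⁺ [Ne]3s²3p¹, C³⁺ [He]2s¹.
Tabulated IE_4 (kJ/mol): S 4556, Na 9543, C 6223.
Overall IE_4 order: S < C < Na.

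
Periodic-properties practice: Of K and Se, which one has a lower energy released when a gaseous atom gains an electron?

K is in period 4, group 1; Se is in period 4, group 16.
Adding an electron releases more energy for atoms nearer the top right (short of the noble gases).
All lie in period 4, so electron affinity increases left to right.
So K has the lower energy released when a gaseous atom gains an electron (K < Se).

K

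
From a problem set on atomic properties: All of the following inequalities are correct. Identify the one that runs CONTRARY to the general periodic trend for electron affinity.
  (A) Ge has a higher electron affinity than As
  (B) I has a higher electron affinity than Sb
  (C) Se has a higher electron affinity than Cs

(A)

The general trend: electron affinity increases across a period and decreases down a group.
(A) Ge (period 4, group 14) vs As (period 4, group 15): the stated order contradicts the simple trend.
(B) I (period 5, group 17) vs Sb (period 5, group 15): the stated order agrees with the simple trend.
(C) Se (period 4, group 16) vs Cs (period 6, group 1): the stated order agrees with the simple trend.
The exception is (A): adding an electron to As's half-filled 4p³ is unfavourable, so Ge (4p²) has the more exothermic EA.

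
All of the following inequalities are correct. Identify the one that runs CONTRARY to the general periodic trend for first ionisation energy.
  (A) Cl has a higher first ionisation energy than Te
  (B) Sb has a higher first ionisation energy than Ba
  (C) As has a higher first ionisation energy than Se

The general trend: first ionisation energy increases across a period and decreases down a group.
(A) Cl (period 3, group 17) vs Te (period 5, group 16): the stated order agrees with the simple trend.
(B) Sb (period 5, group 15) vs Ba (period 6, group 2): the stated order agrees with the simple trend.
(C) As (period 4, group 15) vs Se (period 4, group 16): the stated order contradicts the simple trend.
The exception is (C): Se (4p⁴) ionizes more easily than half-filled As (4p³).

(C)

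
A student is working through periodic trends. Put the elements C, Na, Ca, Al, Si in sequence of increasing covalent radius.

Atomic radius shrinks across a period as nuclear charge pulls the same shell inward, and grows down a group as new shells are added.
These span different periods and groups, so the two trends combine.
Si > C: they share group 14; the group trend gives Si the larger value.
Al > Si: Al lies to the left of Si in period 3, so the across-period effect alone puts Al larger.
Na > Al: Na lies to the left of Al in period 3, so the across-period effect alone puts Na larger.
Ca > Na: the two effects oppose for this pair; the down-group effect wins (171 vs 155 pm).
For reference (pm): C 75, Na 155, Al 126, Si 116, Ca 171.
So from smallest to largest: C < Si < Al < Na < Ca.

C < Si < Al < Na < Ca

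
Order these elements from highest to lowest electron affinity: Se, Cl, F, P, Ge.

Cl, F, Se, Ge, P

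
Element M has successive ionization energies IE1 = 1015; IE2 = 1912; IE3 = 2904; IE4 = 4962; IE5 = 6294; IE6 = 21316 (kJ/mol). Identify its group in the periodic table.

Look for the largest jump between consecutive ionization energies: IE6/IE5 ≈ 3.4, far larger than any earlier ratio.
That jump marks the point where a core electron is being removed. So the atom has 5 valence electrons.
A main-group element with 5 valence electrons is in group 15.

Group 15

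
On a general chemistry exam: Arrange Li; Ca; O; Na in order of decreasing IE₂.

Consider each +1 ion: Li⁺ is the bare [He] core; Ca⁺ still has 1 valence electron; O⁺ still has 5 valence electrons; Na⁺ is the bare [Ne] core.
Core electrons are held far more tightly than valence electrons, so Na and Li top the IE_2 order.
Valence configurations: Ca⁺ [Ar]4s¹, O⁺ [He]2s²2p³.
Approximate IE_2 values (kJ/mol): Li 7298, Ca 1145, O 3388, Na 4562.
Hence IE_2: Ca < O < Na < Li.

Li > Na > O > Ca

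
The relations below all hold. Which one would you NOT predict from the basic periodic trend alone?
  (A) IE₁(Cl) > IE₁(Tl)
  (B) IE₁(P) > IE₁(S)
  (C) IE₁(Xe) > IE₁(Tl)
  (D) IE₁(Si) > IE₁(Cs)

The general trend: first ionisation energy increases across a period and decreases down a group.
(A) Cl (period 3, group 17) vs Tl (period 6, group 13): the stated order agrees with the simple trend.
(B) P (period 3, group 15) vs S (period 3, group 16): the stated order contradicts the simple trend.
(C) Xe (period 5, group 18) vs Tl (period 6, group 13): the stated order agrees with the simple trend.
(D) Si (period 3, group 14) vs Cs (period 6, group 1): the stated order agrees with the simple trend.
The exception is (B): S (3p⁴) ionizes more easily than half-filled P (3p³) because the paired 3p electron in S is pushed out by e⁻–e⁻ repulsion.

(B)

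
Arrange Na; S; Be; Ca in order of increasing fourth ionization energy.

The fourth ionization energy removes an electron from the +3 ion. For each element: Na³⁺ is already 2 electrons into the core; S³⁺ still has 3 valence electrons; Be³⁺ is already 1 electron into the core; Ca³⁺ is already 1 electron into the core.
Breaking into a closed-shell core is much more expensive than removing a leftover valence electron — Ca, Na and Be have the largest IE_4 here.
Approximate IE_4 values (kJ/mol): Na 9543, S 4556, Be 21007, Ca 6491.
Overall IE_4 order: S < Ca < Na < Be.

S < Ca < Na < Be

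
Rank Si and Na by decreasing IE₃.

After 2 electrons have been removed, what remains? Si²⁺ still has 2 valence electrons; Na²⁺ is already 1 electron into the core.
Pulling an electron out of a noble-gas core costs far more than removing a remaining valence electron, so Na sits at the high end of IE_3.
Approximate IE_3 values (kJ/mol): Si 3232, Na 6910.
Hence IE_3: Si < Na.

Na > Si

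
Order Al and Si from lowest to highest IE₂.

The second ionization energy removes an electron from the +1 ion. For each element: Al⁺ still has 2 valence electrons; Si⁺ still has 3 valence electrons.
All are still removing valence electrons, so compare the +1 ions as you would atoms: IE_2 generally rises across a period (higher Z_eff) and falls down a group (larger shell), subject to the usual subshell exceptions.
Valence configurations: Al⁺ [Ne]3s², Si⁺ [Ne]3s²3p¹.
Si⁺ loses a lone 3p electron whereas Al⁺ must break into a filled 3s² pair, so IE_2(Al) > IE_2(Si) even though Si has the higher nuclear charge.
Tabulated IE_2 (kJ/mol): Al 1817, Si 1577.
Overall IE_2 order: Si < Al.

Si < Al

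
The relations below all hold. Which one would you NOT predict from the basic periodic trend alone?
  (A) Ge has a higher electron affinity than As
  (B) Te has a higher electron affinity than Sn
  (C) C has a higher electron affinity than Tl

(A)

The general trend: electron affinity increases across a period and decreases down a group.
(A) Ge (period 4, group 14) vs As (period 4, group 15): the stated order contradicts the simple trend.
(B) Te (period 5, group 16) vs Sn (period 5, group 14): the stated order agrees with the simple trend.
(C) C (period 2, group 14) vs Tl (period 6, group 13): the stated order agrees with the simple trend.
The exception is (A): adding an electron to As's half-filled 4p³ is unfavourable, so Ge (4p²) has the more exothermic EA.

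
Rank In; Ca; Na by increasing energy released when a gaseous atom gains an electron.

Na is in period 3, group 1; Ca is in period 4, group 2; In is in period 5, group 13.
Atoms with high Z_eff and room in the valence shell (especially the halogens) have the most exothermic electron affinities.
These sit on a diagonal, where the across-period and down-group effects partly cancel.
In > Ca: period and group pull opposite ways; the across-period shift dominates (29 vs 2 kJ/mol).
Na > In: period and group pull opposite ways; the down-group shift dominates (53 vs 29 kJ/mol).
Approximate values (kJ/mol): Na 53, Ca 2, In 29.
So from lowest to highest: Ca < In < Na.

Ca < In < Na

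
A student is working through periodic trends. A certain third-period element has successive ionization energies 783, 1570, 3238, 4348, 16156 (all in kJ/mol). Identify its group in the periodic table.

Group 14

Look for the largest jump between consecutive ionization energies: IE5/IE4 ≈ 3.7, far larger than any earlier ratio.
That jump marks the point where a core electron is being removed. So the atom has 4 valence electrons.
A main-group element with 4 valence electrons is in group 14.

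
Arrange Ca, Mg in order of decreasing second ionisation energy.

Mg, Ca

The second ionization energy removes an electron from the +1 ion. For each element: Ca⁺ still has 1 valence electron; Mg⁺ still has 1 valence electron.
All are still removing valence electrons, so compare the +1 ions as you would atoms: IE_2 generally rises across a period (higher Z_eff) and falls down a group (larger shell), subject to the usual subshell exceptions.
Valence configurations: Ca⁺ [Ar]4s¹, Mg⁺ [Ne]3s¹.
Tabulated IE_2 (kJ/mol): Ca 1145, Mg 1451.
So the second ionization energies run Ca < Mg.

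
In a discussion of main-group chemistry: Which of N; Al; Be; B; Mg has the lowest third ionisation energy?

Al

Consider each +2 ion: N²⁺ still has 3 valence electrons; Al²⁺ still has 1 valence electron; Be²⁺ is the bare [He] core; B²⁺ still has 1 valence electron; Mg²⁺ is the bare [Ne] core.
Breaking into a closed-shell core is much more expensive than removing a leftover valence electron — Mg and Be have the largest IE_3 here.
Valence configurations: N²⁺ [He]2s²2p¹, Al²⁺ [Ne]3s¹, B²⁺ [He]2s¹.
The numbers (kJ/mol): N 4578, Al 2745, Be 14849, B 3660, Mg 7733.
Overall IE_3 order: Al < B < N < Mg < Be.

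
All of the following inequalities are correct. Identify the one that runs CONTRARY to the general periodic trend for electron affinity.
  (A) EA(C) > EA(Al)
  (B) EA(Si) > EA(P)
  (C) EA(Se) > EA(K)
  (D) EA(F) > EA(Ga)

(B)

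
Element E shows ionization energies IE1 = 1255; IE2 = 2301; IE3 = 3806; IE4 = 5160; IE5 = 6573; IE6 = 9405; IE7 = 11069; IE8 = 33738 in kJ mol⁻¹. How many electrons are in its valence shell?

Look for the largest jump between consecutive ionization energies: IE8/IE7 ≈ 3.0, far larger than any earlier ratio.
That jump marks the point where a core electron is being removed. So the atom has 7 valence electrons.

7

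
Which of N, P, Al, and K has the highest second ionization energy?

IE_2 is the cost of taking one more electron from the +1 cation: N⁺ still has 4 valence electrons; P⁺ still has 4 valence electrons; Al⁺ still has 2 valence electrons; K⁺ is the bare [Ar] core.
Pulling an electron out of a noble-gas core costs far more than removing a remaining valence electron, so K sits at the high end of IE_2.
Valence configurations: N⁺ [He]2s²2p², P⁺ [Ne]3s²3p², Al⁺ [Ne]3s².
Approximate IE_2 values (kJ/mol): N 2856, P 1907, Al 1817, K 3052.
Putting it together, IE_2: Al < P < N < K.

K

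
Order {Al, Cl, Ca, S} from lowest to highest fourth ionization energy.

S < Cl < Ca < Al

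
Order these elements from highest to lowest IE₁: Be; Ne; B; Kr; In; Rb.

Be is in period 2, group 2; B is in period 2, group 13; Ne is in period 2, group 18; Kr is in period 4, group 18; Rb is in period 5, group 1; In is in period 5, group 13.
Removing the outermost electron gets harder across a period and easier down a group.
These span different periods and groups, so the two trends combine.
In > Rb: In lies to the right of Rb in period 5, so the across-period effect alone puts In higher.
B > In: B sits above In in group 13, so the down-group effect alone puts B higher.
Be > B: this pair runs against the simple trend — see the exception note.
Kr > Be: period and group pull opposite ways; the across-period shift dominates (1351 vs 900 kJ/mol).
Ne > Kr: they share group 18; the group trend gives Ne the larger value.
Note the exception: Be has a higher first ionization energy than B, contrary to the simple trend — removing B's lone 2p electron is easier than breaking Be's filled 2s².
For reference (kJ/mol): Be 900, B 801, Ne 2081, Kr 1351, Rb 403, In 558.
So from highest to lowest: Ne > Kr > Be > B > In > Rb.

Ne, Kr, Be, B, In, Rb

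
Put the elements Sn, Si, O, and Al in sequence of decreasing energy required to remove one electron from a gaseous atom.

O, Si, Sn, Al

O is in period 2, group 16; Al is in period 3, group 13; Si is in period 3, group 14; Sn is in period 5, group 14.
Removing the outermost electron gets harder across a period and easier down a group.
Neither a single period nor a single group — weigh both effects.
Sn > Al: the two effects oppose for this pair; the across-period effect wins (709 vs 578 kJ/mol).
Si > Sn: Si sits above Sn in group 14, so the down-group effect alone puts Si higher.
O > Si: relative to Si, both the across-period and down-group shifts push O's first ionization energy up.
Tabulated first ionization energy (kJ/mol): O 1314, Al 578, Si 786, Sn 709.
So from highest to lowest: O > Si > Sn > Al.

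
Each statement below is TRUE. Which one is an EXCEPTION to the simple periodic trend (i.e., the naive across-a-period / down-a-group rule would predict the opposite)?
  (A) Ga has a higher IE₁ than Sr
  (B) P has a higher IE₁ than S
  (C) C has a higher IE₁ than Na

(B)

The general trend: IE₁ increases across a period and decreases down a group.
(A) Ga (period 4, group 13) vs Sr (period 5, group 2): the stated order agrees with the simple trend.
(B) P (period 3, group 15) vs S (period 3, group 16): the stated order contradicts the simple trend.
(C) C (period 2, group 14) vs Na (period 3, group 1): the stated order agrees with the simple trend.
The exception is (B): S (3p⁴) ionizes more easily than half-filled P (3p³) because the paired 3p electron in S is pushed out by e⁻–e⁻ repulsion.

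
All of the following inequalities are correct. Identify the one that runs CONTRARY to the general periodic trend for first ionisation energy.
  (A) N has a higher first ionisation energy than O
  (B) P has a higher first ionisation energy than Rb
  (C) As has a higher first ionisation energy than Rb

(A)

The general trend: first ionisation energy increases across a period and decreases down a group.
(A) N (period 2, group 15) vs O (period 2, group 16): the stated order contradicts the simple trend.
(B) P (period 3, group 15) vs Rb (period 5, group 1): the stated order agrees with the simple trend.
(C) As (period 4, group 15) vs Rb (period 5, group 1): the stated order agrees with the simple trend.
The exception is (A): pairing an electron in O's 2p⁴ costs repulsion energy, so O ionizes more easily than half-filled N (2p³).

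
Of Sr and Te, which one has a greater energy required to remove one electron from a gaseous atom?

Sr is in period 5, group 2; Te is in period 5, group 16.
First ionization energy rises across a period (greater Z_eff holds electrons more tightly) and falls down a group (valence electrons are farther from the nucleus).
All lie in period 5, so first ionization energy increases left to right.
So Te has the greater energy required to remove one electron from a gaseous atom (Te > Sr).

Te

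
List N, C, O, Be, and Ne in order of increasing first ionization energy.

Be < C < O < N < Ne

Be is in period 2, group 2; C is in period 2, group 14; N is in period 2, group 15; O is in period 2, group 16; Ne is in period 2, group 18.
Across a period the outer electron is held more tightly (higher IE₁); down a group it sits in a higher shell, more shielded, and comes off more easily.
All lie in period 2; the across-period trend (first ionization energy increases left to right) applies, with the exception below.
Note the exception: N has a higher first ionization energy than O, contrary to the simple trend — pairing an electron in O's 2p⁴ costs repulsion energy, so O ionizes more easily than half-filled N (2p³).
Tabulated first ionization energy (kJ/mol): Be 900, C 1086, N 1402, O 1314, Ne 2081.
So from lowest to highest: Be < C < O < N < Ne.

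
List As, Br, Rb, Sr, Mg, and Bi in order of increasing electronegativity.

Mg is in period 3, group 2; As is in period 4, group 15; Br is in period 4, group 17; Rb is in period 5, group 1; Sr is in period 5, group 2; Bi is in period 6, group 15.
Smaller atoms with higher effective nuclear charge are more electronegative.
These span different periods and groups, so the two trends combine.
Sr > Rb: Sr lies to the right of Rb in period 5, so the across-period effect alone puts Sr higher.
Mg > Sr: they share group 2; the group trend gives Mg the larger value.
Bi > Mg: the two effects oppose for this pair; the across-period effect wins (2.02 vs 1.31).
As > Bi: they share group 15; the group trend gives As the larger value.
Br > As: Br lies to the right of As in period 4, so the across-period effect alone puts Br higher.
For reference (Pauling): Mg 1.31, As 2.18, Br 2.96, Rb 0.82, Sr 0.95, Bi 2.02.
So from lowest to highest: Rb < Sr < Mg < Bi < As < Br.

Rb < Sr < Mg < Bi < As < Br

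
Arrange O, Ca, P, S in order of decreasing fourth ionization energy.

O > Ca > P > S

IE_4 is the cost of taking one more electron from the +3 cation: O³⁺ still has 3 valence electrons; Ca³⁺ is already 1 electron into the core; P³⁺ still has 2 valence electrons; S³⁺ still has 3 valence electrons.
Usually core removal costs more than valence removal, but here the competition is close: a tightly held n=2 valence electron can cost more to remove than an n=3 core electron, so the actual values have to decide it.
Valence configurations: O³⁺ [He]2s²2p¹, P³⁺ [Ne]3s², S³⁺ [Ne]3s²3p¹.
S³⁺ loses a lone 3p electron whereas P³⁺ must break into a filled 3s² pair, so IE_4(P) > IE_4(S) even though S has the higher nuclear charge.
Tabulated IE_4 (kJ/mol): O 7469, Ca 6491, P 4964, S 4556.
Overall IE_4 order: S < P < Ca < O.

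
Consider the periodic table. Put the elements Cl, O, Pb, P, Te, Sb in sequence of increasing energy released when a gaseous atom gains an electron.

O is in period 2, group 16; P is in period 3, group 15; Cl is in period 3, group 17; Sb is in period 5, group 15; Te is in period 5, group 16; Pb is in period 6, group 14.
Adding an electron releases more energy for atoms nearer the top right (short of the noble gases).
Neither a single period nor a single group — weigh both effects.
P > Pb: relative to Pb, both the across-period and down-group shifts push P's electron affinity up.
Sb > P: this pair runs against the simple trend — see the exception note.
O > Sb: both effects reinforce here, so O is clearly the higher of the two.
Te > O: this pair runs against the simple trend — see the exception note.
Cl > Te: relative to Te, both the across-period and down-group shifts push Cl's electron affinity up.
Note the exception: Sb has a higher electron affinity than P, contrary to the simple trend — both are half-filled np³, but the pairing/repulsion penalty for the added electron shrinks as the p orbitals become larger and more diffuse down the group, and for Sb that outweighs the weaker nuclear attraction.
Note the exception: Te has a higher electron affinity than O, contrary to the simple trend — O's compact 2p subshell gives strong electron–electron repulsion on the added electron.
For reference (kJ/mol): O 141, P 72, Cl 349, Sb 103, Te 190, Pb 35.
So from lowest to highest: Pb < P < Sb < O < Te < Cl.

Pb, P, Sb, O, Te, Cl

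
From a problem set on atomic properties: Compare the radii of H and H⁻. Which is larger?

Forming H⁻ adds 1 electron to H. More electron–electron repulsion in the same shell, with unchanged nuclear charge, lets the cloud expand.
An anion is larger than its parent atom: H⁻ > H.

H⁻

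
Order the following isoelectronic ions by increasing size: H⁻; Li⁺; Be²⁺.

Be²⁺, Li⁺, H⁻

All of these have 2 electrons, so size is governed by nuclear charge alone: the more protons, the stronger the pull on the same electron cloud, and the smaller the ion.
Nuclear charges: Be²⁺ (Z=4), Li⁺ (Z=3), H⁻ (Z=1).
Smallest to largest: Be²⁺ < Li⁺ < H⁻.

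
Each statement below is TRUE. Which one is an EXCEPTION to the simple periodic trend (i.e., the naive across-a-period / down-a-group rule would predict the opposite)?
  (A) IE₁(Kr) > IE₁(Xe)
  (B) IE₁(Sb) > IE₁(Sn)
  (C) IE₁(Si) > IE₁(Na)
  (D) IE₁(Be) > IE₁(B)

The general trend: IE₁ increases across a period and decreases down a group.
(A) Kr (period 4, group 18) vs Xe (period 5, group 18): the stated order agrees with the simple trend.
(B) Sb (period 5, group 15) vs Sn (period 5, group 14): the stated order agrees with the simple trend.
(C) Si (period 3, group 14) vs Na (period 3, group 1): the stated order agrees with the simple trend.
(D) Be (period 2, group 2) vs B (period 2, group 13): the stated order contradicts the simple trend.
The exception is (D): removing B's lone 2p electron is easier than breaking Be's filled 2s².

(D)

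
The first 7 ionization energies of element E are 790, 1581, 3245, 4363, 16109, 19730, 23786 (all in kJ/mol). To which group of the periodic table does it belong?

Look for the largest jump between consecutive ionization energies: IE5/IE4 ≈ 3.7, far larger than any earlier ratio.
That jump marks the point where a core electron is being removed. So the atom has 4 valence electrons.
A main-group element with 4 valence electrons is in group 14.

Group 14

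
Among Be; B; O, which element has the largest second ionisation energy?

IE_2 is the cost of taking one more electron from the +1 cation: Be⁺ still has 1 valence electron; B⁺ still has 2 valence electrons; O⁺ still has 5 valence electrons.
All are still removing valence electrons, so compare the +1 ions as you would atoms: IE_2 generally rises across a period (higher Z_eff) and falls down a group (larger shell), subject to the usual subshell exceptions.
Valence configurations: Be⁺ [He]2s¹, B⁺ [He]2s², O⁺ [He]2s²2p³.
The numbers (kJ/mol): Be 1757, B 2427, O 3388.
So the second ionization energies run Be < B < O.

O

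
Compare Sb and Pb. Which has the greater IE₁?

Removing the outermost electron gets harder across a period and easier down a group.
Neither a single period nor a single group — weigh both effects.
Sb > Pb: relative to Pb, both the across-period and down-group shifts push Sb's first ionization energy up.
For reference (kJ/mol): Sb 831, Pb 716.
So Sb has the greater IE₁ (Sb > Pb).

Sb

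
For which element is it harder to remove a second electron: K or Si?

IE_2 is the cost of taking one more electron from the +1 cation: K⁺ is the bare [Ar] core; Si⁺ still has 3 valence electrons.
Core electrons are held far more tightly than valence electrons, so K tops the IE_2 order.
The numbers (kJ/mol): K 3052, Si 1577.
Putting it together, IE_2: Si < K.

K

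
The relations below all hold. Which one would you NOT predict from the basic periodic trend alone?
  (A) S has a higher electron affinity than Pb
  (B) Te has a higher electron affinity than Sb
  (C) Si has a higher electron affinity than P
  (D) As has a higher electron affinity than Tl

The general trend: electron affinity increases across a period and decreases down a group.
(A) S (period 3, group 16) vs Pb (period 6, group 14): the stated order agrees with the simple trend.
(B) Te (period 5, group 16) vs Sb (period 5, group 15): the stated order agrees with the simple trend.
(C) Si (period 3, group 14) vs P (period 3, group 15): the stated order contradicts the simple trend.
(D) As (period 4, group 15) vs Tl (period 6, group 13): the stated order agrees with the simple trend.
The exception is (C): adding an electron to P's half-filled 3p³ is unfavourable, so Si (3p²) has the more exothermic EA.

(C)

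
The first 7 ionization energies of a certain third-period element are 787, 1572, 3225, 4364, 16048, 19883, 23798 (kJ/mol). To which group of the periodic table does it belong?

Group 14

Look for the largest jump between consecutive ionization energies: IE5/IE4 ≈ 3.7, far larger than any earlier ratio.
That jump marks the point where a core electron is being removed. So the atom has 4 valence electrons.
A main-group element with 4 valence electrons is in group 14.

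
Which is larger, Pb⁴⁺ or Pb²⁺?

Pb²⁺

Both ions have Z = 82 protons, but Pb⁴⁺ has lost more electrons, so its remaining electrons feel a larger effective nuclear charge per electron and are pulled in more tightly.
Higher positive charge → smaller ion, so Pb²⁺ > Pb⁴⁺.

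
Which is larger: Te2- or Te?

Te2-

Forming Te2- adds 2 electrons to Te. More electron–electron repulsion in the same shell, with unchanged nuclear charge, lets the cloud expand.
An anion is larger than its parent atom: Te2- > Te.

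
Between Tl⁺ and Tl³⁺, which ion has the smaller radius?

Tl³⁺

Both ions have Z = 81 protons, but Tl³⁺ has lost more electrons, so its remaining electrons feel a larger effective nuclear charge per electron and are pulled in more tightly.
Higher positive charge → smaller ion, so Tl⁺ > Tl³⁺.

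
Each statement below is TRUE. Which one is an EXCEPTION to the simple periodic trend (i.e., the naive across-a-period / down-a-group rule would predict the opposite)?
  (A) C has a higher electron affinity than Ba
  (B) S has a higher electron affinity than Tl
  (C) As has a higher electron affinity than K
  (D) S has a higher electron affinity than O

(D)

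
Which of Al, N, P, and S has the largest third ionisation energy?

After 2 electrons have been removed, what remains? Al²⁺ still has 1 valence electron; N²⁺ still has 3 valence electrons; P²⁺ still has 3 valence electrons; S²⁺ still has 4 valence electrons.
All are still removing valence electrons, so compare the +2 ions as you would atoms: IE_3 generally rises across a period (higher Z_eff) and falls down a group (larger shell), subject to the usual subshell exceptions.
Valence configurations: Al²⁺ [Ne]3s¹, N²⁺ [He]2s²2p¹, P²⁺ [Ne]3s²3p¹, S²⁺ [Ne]3s²3p².
Approximate IE_3 values (kJ/mol): Al 2745, N 4578, P 2914, S 3357.
So the third ionization energies run Al < P < S < N.

N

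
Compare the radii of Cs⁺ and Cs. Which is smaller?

Cs⁺

Forming Cs⁺ removes 1 electron from Cs. Fewer electrons for the same nuclear charge means less shielding and a higher Z_eff on the remaining electrons, and for main-group metals the entire outer shell is lost.
A cation is smaller than its parent atom: Cs⁺ < Cs.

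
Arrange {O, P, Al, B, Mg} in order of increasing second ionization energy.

The second ionization energy removes an electron from the +1 ion. For each element: O⁺ still has 5 valence electrons; P⁺ still has 4 valence electrons; Al⁺ still has 2 valence electrons; B⁺ still has 2 valence electrons; Mg⁺ still has 1 valence electron.
All are still removing valence electrons, so compare the +1 ions as you would atoms: IE_2 generally rises across a period (higher Z_eff) and falls down a group (larger shell), subject to the usual subshell exceptions.
Valence configurations: O⁺ [He]2s²2p³, P⁺ [Ne]3s²3p², Al⁺ [Ne]3s², B⁺ [He]2s², Mg⁺ [Ne]3s¹.
The numbers (kJ/mol): O 3388, P 1907, Al 1817, B 2427, Mg 1451.
Putting it together, IE_2: Mg < Al < P < B < O.

Mg < Al < P < B < O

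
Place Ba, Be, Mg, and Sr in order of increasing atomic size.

Be < Mg < Sr < Ba

Be is in period 2, group 2; Mg is in period 3, group 2; Sr is in period 5, group 2; Ba is in period 6, group 2.
Moving right in a period, electrons are added to the same shell under a stronger nuclear pull, so atoms get smaller; moving down, a new shell is opened and atoms get larger.
All are in group 2, so atomic radius increases down the group.
So from smallest to largest: Be < Mg < Sr < Ba.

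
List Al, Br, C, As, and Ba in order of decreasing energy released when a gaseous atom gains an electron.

C is in period 2, group 14; Al is in period 3, group 13; As is in period 4, group 15; Br is in period 4, group 17; Ba is in period 6, group 2.
Atoms with high Z_eff and room in the valence shell (especially the halogens) have the most exothermic electron affinities.
Here both period and group differ, so the two effects have to be weighed against each other.
Al > Ba: relative to Ba, both the across-period and down-group shifts push Al's electron affinity up.
As > Al: the two effects oppose for this pair; the across-period effect wins (78 vs 42 kJ/mol).
C > As: the two effects oppose for this pair; the down-group effect wins (122 vs 78 kJ/mol).
Br > C: period and group pull opposite ways; the across-period shift dominates (325 vs 122 kJ/mol).
Approximate values (kJ/mol): C 122, Al 42, As 78, Br 325, Ba 14.
So from highest to lowest: Br > C > As > Al > Ba.

Br > C > As > Al > Ba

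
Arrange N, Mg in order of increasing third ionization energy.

The third ionization energy removes an electron from the +2 ion. For each element: N²⁺ still has 3 valence electrons; Mg²⁺ is the bare [Ne] core.
Breaking into a closed-shell core is much more expensive than removing a leftover valence electron — Mg has the largest IE_3 here.
The numbers (kJ/mol): N 4578, Mg 7733.
So the third ionization energies run N < Mg.

N, Mg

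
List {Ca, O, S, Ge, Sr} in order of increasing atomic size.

O is in period 2, group 16; S is in period 3, group 16; Ca is in period 4, group 2; Ge is in period 4, group 14; Sr is in period 5, group 2.
Across a period the added protons contract the valence shell; down a group each new principal shell makes the atom larger.
Here both period and group differ, so the two effects have to be weighed against each other.
S > O: they share group 16; the group trend gives S the larger value.
Ge > S: both effects reinforce here, so Ge is clearly the larger of the two.
Ca > Ge: Ca lies to the left of Ge in period 4, so the across-period effect alone puts Ca larger.
Sr > Ca: Sr sits below Ca in group 2, so the down-group effect alone puts Sr larger.
Approximate values (pm): O 63, S 103, Ca 171, Ge 121, Sr 185.
So from smallest to largest: O < S < Ge < Ca < Sr.

O < S < Ge < Ca < Sr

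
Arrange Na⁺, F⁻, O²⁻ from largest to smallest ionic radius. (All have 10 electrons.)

O²⁻ > F⁻ > Na⁺

All of these have 10 electrons, so size is governed by nuclear charge alone: the more protons, the stronger the pull on the same electron cloud, and the smaller the ion.
Nuclear charges: Na⁺ (Z=11), F⁻ (Z=9), O²⁻ (Z=8).
Largest to smallest: O²⁻ > F⁻ > Na⁺.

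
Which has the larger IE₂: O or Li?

Consider each +1 ion: O⁺ still has 5 valence electrons; Li⁺ is the bare [He] core.
Core electrons are held far more tightly than valence electrons, so Li tops the IE_2 order.
Tabulated IE_2 (kJ/mol): O 3388, Li 7298.
Hence IE_2: O < Li.

Li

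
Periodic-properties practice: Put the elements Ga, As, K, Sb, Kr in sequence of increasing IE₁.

K is in period 4, group 1; Ga is in period 4, group 13; As is in period 4, group 15; Kr is in period 4, group 18; Sb is in period 5, group 15.
Removing the outermost electron gets harder across a period and easier down a group.
Here both period and group differ, so the two effects have to be weighed against each other.
Ga > K: Ga lies to the right of K in period 4, so the across-period effect alone puts Ga higher.
Sb > Ga: period and group pull opposite ways; the across-period shift dominates (831 vs 579 kJ/mol).
As > Sb: they share group 15; the group trend gives As the larger value.
Kr > As: both are in period 4; the period trend gives Kr the larger value.
For reference (kJ/mol): K 419, Ga 579, As 947, Kr 1351, Sb 831.
So from lowest to highest: K < Ga < Sb < As < Kr.

K < Ga < Sb < As < Kr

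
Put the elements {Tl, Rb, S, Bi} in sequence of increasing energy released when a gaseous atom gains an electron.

Adding an electron releases more energy for atoms nearer the top right (short of the noble gases).
Here both period and group differ, so the two effects have to be weighed against each other.
Rb > Tl: the two effects oppose for this pair; the down-group effect wins (47 vs 19 kJ/mol).
Bi > Rb: the two effects oppose for this pair; the across-period effect wins (91 vs 47 kJ/mol).
S > Bi: both effects reinforce here, so S is clearly the higher of the two.
Approximate values (kJ/mol): S 200, Rb 47, Tl 19, Bi 91.
So from lowest to highest: Tl < Rb < Bi < S.

Tl < Rb < Bi < S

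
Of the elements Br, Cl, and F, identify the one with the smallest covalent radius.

F is in period 2, group 17; Cl is in period 3, group 17; Br is in period 4, group 17.
Moving right in a period, electrons are added to the same shell under a stronger nuclear pull, so atoms get smaller; moving down, a new shell is opened and atoms get larger.
All are in group 17, so atomic radius increases down the group.
The smallest covalent radius among these belongs to F.

F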